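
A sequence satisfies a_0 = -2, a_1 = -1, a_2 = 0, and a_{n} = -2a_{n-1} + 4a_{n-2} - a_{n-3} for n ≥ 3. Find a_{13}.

-250081

The ordinary generating function has denominator 1 + 2q - 4q^2 + q^3.
Iterating the recurrence: a_0,…,a_{13} = -2, -1, 0, -2, 5, -18, 58, -193, 636, -2102, 6941, -22926, 75718, -250081.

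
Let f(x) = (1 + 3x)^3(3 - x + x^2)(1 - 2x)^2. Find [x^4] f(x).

(1 + 3x)^3 has coefficients 1,9,27,27 for degrees 0…3.
(3 - x + x^2) has coefficients 3,-1,1,0,0 for degrees 0…4.
Finally multiplying by (1 - 2x)^2, the product of all factors after the first has coefficients 3,-13,17,-8,4 for degrees 0…4.
[x^4] = 1·4 + 9·(-8) + 27·17 + 27·(-13) = 40.

40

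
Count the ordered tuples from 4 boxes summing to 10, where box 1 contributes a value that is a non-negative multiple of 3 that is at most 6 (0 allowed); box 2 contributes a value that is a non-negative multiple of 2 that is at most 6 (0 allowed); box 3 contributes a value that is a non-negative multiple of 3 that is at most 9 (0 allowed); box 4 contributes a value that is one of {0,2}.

The generating function for the choices is (1 + y^3 + y^6)·(1 + y^2 + y^4 + y^6)·(1 + y^3 + y^6 + y^9)·(1 + y^2); the count is [y^10].
(1 + y^3 + y^6) has coefficients 1,0,0,1,0,0,1 for degrees 0…6.
(1 + y^2 + y^4 + y^6) has coefficients 1,0,1,0,1,0,1,0,0,0,0 for degrees 0…10.
Multiplying by (1 + y^3 + y^6 + y^9) gives running coefficients 1,0,1,1,1,1,2,1,1,2,1 for degrees 0…10.
Finally multiplying by (1 + y^2), the product of all factors after the first has coefficients 1,0,2,1,2,2,3,2,3,3,2 for degrees 0…10.
[y^10] = 1·2 + 1·2 + 1·2 = 6.

6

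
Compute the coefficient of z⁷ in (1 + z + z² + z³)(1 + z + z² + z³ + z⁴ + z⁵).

(1 + z + z² + z³) has coefficients 1,1,1,1 for degrees 0…3.
(1 + z + z² + z³ + z⁴ + z⁵) has coefficients 1,1,1,1,1,1,0,0 for degrees 0…7.
[z⁷] = 1·0 + 1·0 + 1·1 + 1·1 = 2.

2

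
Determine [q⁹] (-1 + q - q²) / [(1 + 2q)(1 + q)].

1789

The denominator gives the recurrence a_n = −3a_(n−1) − 2a_(n−2) for n ≥ 3; the numerator fixes a_0 = -1, a_1 = 4, a_2 = -11.
Iterating: -1, 4, -11, 25, -53, 109, -221, 445, -893, 1789, so a_9 = 1789.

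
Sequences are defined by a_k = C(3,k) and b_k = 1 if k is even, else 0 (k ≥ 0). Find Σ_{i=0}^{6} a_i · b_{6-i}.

This is [x^6] in the product of the two ordinary generating functions.
Σ = 1·1 + 3·0 + 3·1 + 1·0 + 0·1 + 0·0 + 0·1 = 4.

4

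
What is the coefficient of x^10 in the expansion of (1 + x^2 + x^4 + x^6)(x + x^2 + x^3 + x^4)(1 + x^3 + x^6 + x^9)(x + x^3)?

(1 + x^2 + x^4 + x^6) has coefficients 1,0,1,0,1,0,1 for degrees 0…6.
(x + x^2 + x^3 + x^4) has coefficients 0,1,1,1,1,0,0,0,0,0,0 for degrees 0…10.
Multiplying by (1 + x^3 + x^6 + x^9) gives running coefficients 0,1,1,1,2,1,1,2,1,1,2 for degrees 0…10.
Finally multiplying by (x + x^3), the product of all factors after the first has coefficients 0,0,1,1,2,3,2,3,3,2,3 for degrees 0…10.
[x^10] = 1·3 + 1·3 + 1·2 + 1·2 = 10.

10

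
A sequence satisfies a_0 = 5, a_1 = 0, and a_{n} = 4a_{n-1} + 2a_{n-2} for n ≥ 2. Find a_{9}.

The ordinary generating function has denominator 1 - 4z - 2z^2.
Iterating the recurrence: a_0,…,a_{9} = 5, 0, 10, 40, 180, 800, 3560, 15840, 70480, 313600.

313600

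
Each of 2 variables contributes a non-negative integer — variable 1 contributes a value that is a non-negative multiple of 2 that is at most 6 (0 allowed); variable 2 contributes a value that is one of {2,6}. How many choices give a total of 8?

2

The generating function for the choices is (1 + q^2 + q^4 + q^6)·(q^2 + q^6); the count is [q^8].
(1 + q^2 + q^4 + q^6) has coefficients 1,0,1,0,1,0,1 for degrees 0…6.
(q^2 + q^6) has coefficients 0,0,1,0,0,0,1,0,0 for degrees 0…8.
[q^8] = 1·0 + 1·1 + 1·0 + 1·1 = 2.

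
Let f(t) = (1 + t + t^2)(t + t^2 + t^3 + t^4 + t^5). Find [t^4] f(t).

(1 + t + t^2) has coefficients 1,1,1 for degrees 0…2.
(t + t^2 + t^3 + t^4 + t^5) has coefficients 0,1,1,1,1 for degrees 0…4.
[t^4] = 1·1 + 1·1 + 1·1 = 3.

3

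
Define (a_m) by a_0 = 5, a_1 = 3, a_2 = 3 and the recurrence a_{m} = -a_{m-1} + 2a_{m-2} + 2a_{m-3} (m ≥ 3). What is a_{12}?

The ordinary generating function has denominator 1 + x - 2x^2 - 2x^3.
Iterating the recurrence: a_0,…,a_{12} = 5, 3, 3, 13, -1, 33, -9, 73, -25, 153, -57, 313, -121.

-121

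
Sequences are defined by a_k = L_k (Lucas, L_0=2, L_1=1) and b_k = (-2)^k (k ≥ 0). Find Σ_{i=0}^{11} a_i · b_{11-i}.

-4007

This is [x^11] in the product of the two ordinary generating functions.
Σ = 2·(-2048) + 1·1024 + 3·(-512) + 4·256 + 7·(-128) + 11·64 + 18·(-32) + 29·16 + 47·(-8) + 76·4 + 123·(-2) + 199·1 = -4007.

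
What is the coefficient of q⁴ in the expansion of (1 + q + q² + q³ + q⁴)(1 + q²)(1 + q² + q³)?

(1 + q + q² + q³ + q⁴) has coefficients 1,1,1,1,1 for degrees 0…4.
(1 + q²) has coefficients 1,0,1,0,0 for degrees 0…4.
Finally multiplying by (1 + q² + q³), the product of all factors after the first has coefficients 1,0,2,1,1 for degrees 0…4.
[q⁴] = 1·1 + 1·1 + 1·2 + 1·0 + 1·1 = 5.

5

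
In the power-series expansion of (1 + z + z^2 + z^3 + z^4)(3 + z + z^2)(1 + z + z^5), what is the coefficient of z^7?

(1 + z + z^2 + z^3 + z^4) has coefficients 1,1,1,1,1 for degrees 0…4.
(3 + z + z^2) has coefficients 3,1,1,0,0,0,0,0 for degrees 0…7.
Finally multiplying by (1 + z + z^5), the product of all factors after the first has coefficients 3,4,2,1,0,3,1,1 for degrees 0…7.
[z^7] = 1·1 + 1·1 + 1·3 + 1·0 + 1·1 = 6.

6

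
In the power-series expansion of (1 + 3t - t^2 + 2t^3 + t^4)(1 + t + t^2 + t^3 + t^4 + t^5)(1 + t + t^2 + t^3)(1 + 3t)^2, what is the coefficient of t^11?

139

(1 + 3t - t^2 + 2t^3 + t^4) has coefficients 1,3,-1,2,1 for degrees 0…4.
(1 + t + t^2 + t^3 + t^4 + t^5) has coefficients 1,1,1,1,1,1,0,0,0,0,0,0 for degrees 0…11.
Multiplying by (1 + t + t^2 + t^3) gives running coefficients 1,2,3,4,4,4,3,2,1,0,0,0 for degrees 0…11.
Finally multiplying by (1 + 3t)^2, the product of all factors after the first has coefficients 1,8,24,40,55,64,63,56,40,24,9,0 for degrees 0…11.
[t^11] = 1·0 + 3·9 − 1·24 + 2·40 + 1·56 = 139.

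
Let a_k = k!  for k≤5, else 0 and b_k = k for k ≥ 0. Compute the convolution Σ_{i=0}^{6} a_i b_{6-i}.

205

Write out a_i and b_{6-i} for i = 0,…,6 and sum the products.
Σ = 1·6 + 1·5 + 2·4 + 6·3 + 24·2 + 120·1 + 0·0 = 205.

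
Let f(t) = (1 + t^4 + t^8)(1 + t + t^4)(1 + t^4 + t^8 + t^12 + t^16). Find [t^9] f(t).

(1 + t^4 + t^8) has coefficients 1,0,0,0,1,0,0,0,1 for degrees 0…8.
(1 + t + t^4) has coefficients 1,1,0,0,1,0,0,0,0,0 for degrees 0…9.
Finally multiplying by (1 + t^4 + t^8 + t^12 + t^16), the product of all factors after the first has coefficients 1,1,0,0,2,1,0,0,2,1 for degrees 0…9.
[t^9] = 1·1 + 1·1 + 1·1 = 3.

3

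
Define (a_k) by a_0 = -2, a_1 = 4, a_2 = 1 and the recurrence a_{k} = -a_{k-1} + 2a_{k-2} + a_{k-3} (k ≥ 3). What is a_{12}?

-288

The ordinary generating function has denominator 1 + z - 2z^2 - z^3.
Iterating the recurrence: a_0,…,a_{12} = -2, 4, 1, 5, 1, 10, -3, 24, -20, 65, -81, 191, -288.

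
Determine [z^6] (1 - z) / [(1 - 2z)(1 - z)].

The denominator gives the recurrence a_n = 3a_(n−1) − 2a_(n−2) for n ≥ 3; the numerator fixes a_0 = 1, a_1 = 2, a_2 = 4.
Iterating: 1, 2, 4, 8, 16, 32, 64, so a_6 = 64.

64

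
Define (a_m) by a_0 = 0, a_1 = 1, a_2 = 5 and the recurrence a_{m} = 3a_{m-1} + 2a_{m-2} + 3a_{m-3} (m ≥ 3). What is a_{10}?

The ordinary generating function has denominator 1 - 3x - 2x^2 - 3x^3.
Iterating the recurrence: a_0,…,a_{10} = 0, 1, 5, 17, 64, 241, 902, 3380, 12667, 47467, 177875.

177875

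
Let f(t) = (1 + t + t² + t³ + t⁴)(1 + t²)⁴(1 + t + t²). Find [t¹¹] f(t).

(1 + t + t² + t³ + t⁴) has coefficients 1,1,1,1,1 for degrees 0…4.
(1 + t²)⁴ has coefficients 1,0,4,0,6,0,4,0,1,0,0,0 for degrees 0…11.
Finally multiplying by (1 + t + t²), the product of all factors after the first has coefficients 1,1,5,4,10,6,10,4,5,1,1,0 for degrees 0…11.
[t¹¹] = 1·0 + 1·1 + 1·1 + 1·5 + 1·4 = 11.

11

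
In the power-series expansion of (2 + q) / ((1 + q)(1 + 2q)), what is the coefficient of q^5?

-95

The denominator gives the recurrence a_n = −3a_(n−1) − 2a_(n−2) for n ≥ 3; the numerator fixes a_0 = 2, a_1 = -5, a_2 = 11.
Iterating: 2, -5, 11, -23, 47, -95, so a_5 = -95.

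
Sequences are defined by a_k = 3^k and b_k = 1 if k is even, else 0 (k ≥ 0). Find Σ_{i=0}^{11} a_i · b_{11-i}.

Write out a_i and b_{11-i} for i = 0,…,11 and sum the products.
Σ = 1·0 + 3·1 + 9·0 + 27·1 + 81·0 + 243·1 + 729·0 + 2187·1 + 6561·0 + 19683·1 + 59049·0 + 177147·1 = 199290.

199290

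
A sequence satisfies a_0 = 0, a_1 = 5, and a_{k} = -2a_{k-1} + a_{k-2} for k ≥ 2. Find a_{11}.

28705

The ordinary generating function has denominator 1 + 2z - z^2.
Iterating the recurrence: a_0,…,a_{11} = 0, 5, -10, 25, -60, 145, -350, 845, -2040, 4925, -11890, 28705.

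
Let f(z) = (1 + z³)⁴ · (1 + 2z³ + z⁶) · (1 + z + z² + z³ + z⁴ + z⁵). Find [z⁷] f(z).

21

(1 + z³)⁴ has coefficients 1,0,0,4,0,0,6,0 for degrees 0…7.
(1 + 2z³ + z⁶) has coefficients 1,0,0,2,0,0,1,0 for degrees 0…7.
Finally multiplying by (1 + z + z² + z³ + z⁴ + z⁵), the product of all factors after the first has coefficients 1,1,1,3,3,3,3,3 for degrees 0…7.
[z⁷] = 1·3 + 4·3 + 6·1 = 21.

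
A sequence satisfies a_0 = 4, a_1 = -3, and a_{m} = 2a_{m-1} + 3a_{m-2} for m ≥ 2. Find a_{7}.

The ordinary generating function has denominator 1 - 2q - 3q^2.
Iterating the recurrence: a_0,…,a_{7} = 4, -3, 6, 3, 24, 57, 186, 543.

543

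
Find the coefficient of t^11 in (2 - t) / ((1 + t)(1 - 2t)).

2047

Partial fractions give a closed form: a_n = (1)·(-1)^n + (1)·2^n.
At n = 11: a_11 = 2047.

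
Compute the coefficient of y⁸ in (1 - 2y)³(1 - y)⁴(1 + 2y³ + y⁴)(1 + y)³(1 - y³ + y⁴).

(1 - 2y)³ has coefficients 1,-6,12,-8 for degrees 0…3.
(1 - y)⁴ has coefficients 1,-4,6,-4,1,0,0,0,0 for degrees 0…8.
Multiplying by (1 + 2y³ + y⁴) gives running coefficients 1,-4,6,-2,-6,8,-2,-2,1 for degrees 0…8.
Multiplying by (1 + y)³ gives running coefficients 1,-1,-3,5,2,-10,2,10,-3 for degrees 0…8.
Finally multiplying by (1 - y³ + y⁴), the product of all factors after the first has coefficients 1,-1,-3,4,4,-8,-6,13,9 for degrees 0…8.
[y⁸] = 1·9 − 6·13 + 12·(-6) − 8·(-8) = -77.

-77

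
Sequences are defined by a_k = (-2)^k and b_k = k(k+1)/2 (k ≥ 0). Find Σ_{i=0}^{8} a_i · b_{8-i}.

-24

Write out a_i and b_{8-i} for i = 0,…,8 and sum the products.
Σ = 1·36 − 2·28 + 4·21 − 8·15 + 16·10 − 32·6 + 64·3 − 128·1 + 256·0 = -24.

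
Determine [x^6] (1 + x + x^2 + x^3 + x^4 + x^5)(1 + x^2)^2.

(1 + x + x^2 + x^3 + x^4 + x^5) has coefficients 1,1,1,1,1,1 for degrees 0…5.
(1 + x^2)^2 has coefficients 1,0,2,0,1,0,0 for degrees 0…6.
[x^6] = 1·0 + 1·0 + 1·1 + 1·0 + 1·2 + 1·0 = 3.

3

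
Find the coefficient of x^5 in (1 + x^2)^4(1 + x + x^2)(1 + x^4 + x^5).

8

(1 + x^2)^4 has coefficients 1,0,4,0,6,0 for degrees 0…5.
(1 + x + x^2) has coefficients 1,1,1,0,0,0 for degrees 0…5.
Finally multiplying by (1 + x^4 + x^5), the product of all factors after the first has coefficients 1,1,1,0,1,2 for degrees 0…5.
[x^5] = 1·2 + 4·0 + 6·1 = 8.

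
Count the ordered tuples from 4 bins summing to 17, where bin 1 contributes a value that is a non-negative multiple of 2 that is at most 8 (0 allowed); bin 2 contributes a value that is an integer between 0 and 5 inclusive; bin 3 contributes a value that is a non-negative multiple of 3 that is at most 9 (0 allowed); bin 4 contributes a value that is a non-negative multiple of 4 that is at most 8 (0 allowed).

The generating function for the choices is (1 + x^2 + x^4 + x^6 + x^8)·(1 + x + x^2 + x^3 + x^4 + x^5)·(1 + x^3 + x^6 + x^9)·(1 + x^4 + x^8); the count is [x^17].
(1 + x^2 + x^4 + x^6 + x^8) has coefficients 1,0,1,0,1,0,1,0,1 for degrees 0…8.
(1 + x + x^2 + x^3 + x^4 + x^5) has coefficients 1,1,1,1,1,1,0,0,0,0,0,0,0,0,0,0,0,0 for degrees 0…17.
Multiplying by (1 + x^3 + x^6 + x^9) gives running coefficients 1,1,1,2,2,2,2,2,2,2,2,2,1,1,1,0,0,0 for degrees 0…17.
Finally multiplying by (1 + x^4 + x^8), the product of all factors after the first has coefficients 1,1,1,2,3,3,3,4,5,5,5,6,5,5,5,4,3,3 for degrees 0…17.
[x^17] = 1·3 + 1·4 + 1·5 + 1·6 + 1·5 = 23.

23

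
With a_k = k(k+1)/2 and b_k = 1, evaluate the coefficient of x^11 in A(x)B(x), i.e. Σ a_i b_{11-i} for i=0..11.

286

The convolution is the x^11 coefficient of A(x)B(x).
Σ = 0·1 + 1·1 + 3·1 + 6·1 + 10·1 + 15·1 + 21·1 + 28·1 + 36·1 + 45·1 + 55·1 + 66·1 = 286.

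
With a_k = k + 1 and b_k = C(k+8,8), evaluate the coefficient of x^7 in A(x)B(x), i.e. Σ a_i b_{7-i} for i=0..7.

19448

Write out a_i and b_{7-i} for i = 0,…,7 and sum the products.
Σ = 1·6435 + 2·3003 + 3·1287 + 4·495 + 5·165 + 6·45 + 7·9 + 8·1 = 19448.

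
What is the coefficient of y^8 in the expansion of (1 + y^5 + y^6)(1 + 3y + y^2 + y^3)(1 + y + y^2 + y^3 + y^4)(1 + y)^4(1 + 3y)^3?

6081

(1 + y^5 + y^6) has coefficients 1,0,0,0,0,1,1 for degrees 0…6.
(1 + 3y + y^2 + y^3) has coefficients 1,3,1,1,0,0,0,0,0 for degrees 0…8.
Multiplying by (1 + y + y^2 + y^3 + y^4) gives running coefficients 1,4,5,6,6,5,2,1,0 for degrees 0…8.
Multiplying by (1 + y)^4 gives running coefficients 1,8,27,54,77,89,87,69,42 for degrees 0…8.
Finally multiplying by (1 + 3y)^3, the product of all factors after the first has coefficients 1,17,126,540,1508,2969,4425,5334,5415 for degrees 0…8.
[y^8] = 1·5415 + 1·540 + 1·126 = 6081.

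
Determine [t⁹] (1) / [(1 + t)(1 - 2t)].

The denominator gives the recurrence a_n = a_(n−1) + 2a_(n−2) for n ≥ 2; the numerator fixes a_0 = 1, a_1 = 1.
Iterating: 1, 1, 3, 5, 11, 21, 43, 85, 171, 341, so a_9 = 341.

341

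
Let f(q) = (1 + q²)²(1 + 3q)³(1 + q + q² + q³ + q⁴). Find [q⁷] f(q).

(1 + q²)² has coefficients 1,0,2,0,1 for degrees 0…4.
(1 + 3q)³ has coefficients 1,9,27,27,0,0,0,0 for degrees 0…7.
Finally multiplying by (1 + q + q² + q³ + q⁴), the product of all factors after the first has coefficients 1,10,37,64,64,63,54,27 for degrees 0…7.
[q⁷] = 1·27 + 2·63 + 1·64 = 217.

217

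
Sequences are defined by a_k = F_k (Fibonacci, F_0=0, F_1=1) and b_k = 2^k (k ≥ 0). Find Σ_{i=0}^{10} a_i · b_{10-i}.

1815

Write out a_i and b_{10-i} for i = 0,…,10 and sum the products.
Σ = 0·1024 + 1·512 + 1·256 + 2·128 + 3·64 + 5·32 + 8·16 + 13·8 + 21·4 + 34·2 + 55·1 = 1815.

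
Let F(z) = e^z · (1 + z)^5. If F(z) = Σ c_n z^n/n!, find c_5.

1546

The EGF product rule gives c_5 = Σ_{k_1+k_2=5} C(5; k_1,k_2) · ∏ g_i(k_i), where e^z gives (1)^k; (1+z)^5 gives the falling factorial (5)_k.
g_1(k) for k = 0…5: 1, 1, 1, 1, 1, 1.
g_2(k) for k = 0…5: 1, 5, 20, 60, 120, 120.
c_5 = Σ_k C(5,k)·g_1(k)·g_2(5−k) = 1·1·120 + 5·1·120 + 10·1·60 + 10·1·20 + 5·1·5 + 1·1·1 = 120 + 600 + 600 + 200 + 25 + 1 = 1546.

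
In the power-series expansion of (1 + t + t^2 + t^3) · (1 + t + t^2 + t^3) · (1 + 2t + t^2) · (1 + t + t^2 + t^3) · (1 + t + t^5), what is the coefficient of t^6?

97

(1 + t + t^2 + t^3) has coefficients 1,1,1,1 for degrees 0…3.
(1 + t + t^2 + t^3) has coefficients 1,1,1,1,0,0,0 for degrees 0…6.
Multiplying by (1 + 2t + t^2) gives running coefficients 1,3,4,4,3,1,0 for degrees 0…6.
Multiplying by (1 + t + t^2 + t^3) gives running coefficients 1,4,8,12,14,12,8 for degrees 0…6.
Finally multiplying by (1 + t + t^5), the product of all factors after the first has coefficients 1,5,12,20,26,27,24 for degrees 0…6.
[t^6] = 1·24 + 1·27 + 1·26 + 1·20 = 97.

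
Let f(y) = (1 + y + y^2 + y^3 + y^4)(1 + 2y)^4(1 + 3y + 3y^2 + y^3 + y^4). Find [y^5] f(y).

(1 + y + y^2 + y^3 + y^4) has coefficients 1,1,1,1,1 for degrees 0…4.
(1 + 2y)^4 has coefficients 1,8,24,32,16,0 for degrees 0…5.
Finally multiplying by (1 + 3y + 3y^2 + y^3 + y^4), the product of all factors after the first has coefficients 1,11,51,129,193,176 for degrees 0…5.
[y^5] = 1·176 + 1·193 + 1·129 + 1·51 + 1·11 = 560.

560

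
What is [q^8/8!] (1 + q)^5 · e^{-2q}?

The EGF product rule gives c_8 = Σ_{k_1+k_2=8} C(8; k_1,k_2) · ∏ g_i(k_i), where (1+q)^5 gives the falling factorial (5)_k; e^{-2q} gives (-2)^k.
g_1(k) for k = 0…8: 1, 5, 20, 60, 120, 120, 0, 0, 0.
g_2(k) for k = 0…8: 1, -2, 4, -8, 16, -32, 64, -128, 256.
c_8 = Σ_k C(8,k)·g_1(k)·g_2(8−k) = 1·1·256 + 8·5·(-128) + 28·20·64 + 56·60·(-32) + 70·120·16 + 56·120·(-8) = 256 − 5120 + 35840 − 107520 + 134400 − 53760 = 4096.

4096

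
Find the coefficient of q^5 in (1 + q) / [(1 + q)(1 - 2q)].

32

The denominator gives the recurrence a_n = a_(n−1) + 2a_(n−2) for n ≥ 2; the numerator fixes a_0 = 1, a_1 = 2.
Iterating: 1, 2, 4, 8, 16, 32, so a_5 = 32.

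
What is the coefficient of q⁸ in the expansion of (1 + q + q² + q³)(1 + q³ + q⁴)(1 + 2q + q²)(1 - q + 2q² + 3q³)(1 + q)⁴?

(1 + q + q² + q³) has coefficients 1,1,1,1 for degrees 0…3.
(1 + q³ + q⁴) has coefficients 1,0,0,1,1,0,0,0,0 for degrees 0…8.
Multiplying by (1 + 2q + q²) gives running coefficients 1,2,1,1,3,3,1,0,0 for degrees 0…8.
Multiplying by (1 - q + 2q² + 3q³) gives running coefficients 1,1,1,7,10,5,7,14,11 for degrees 0…8.
Finally multiplying by (1 + q)⁴, the product of all factors after the first has coefficients 1,5,11,21,49,92,116,119,139 for degrees 0…8.
[q⁸] = 1·139 + 1·119 + 1·116 + 1·92 = 466.

466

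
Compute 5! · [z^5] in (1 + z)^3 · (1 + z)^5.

6720

The EGF product rule gives c_5 = Σ_{k_1+k_2=5} C(5; k_1,k_2) · ∏ g_i(k_i), where (1+z)^3 gives the falling factorial (3)_k; (1+z)^5 gives the falling factorial (5)_k.
g_1(k) for k = 0…5: 1, 3, 6, 6, 0, 0.
g_2(k) for k = 0…5: 1, 5, 20, 60, 120, 120.
c_5 = Σ_k C(5,k)·g_1(k)·g_2(5−k) = 1·1·120 + 5·3·120 + 10·6·60 + 10·6·20 = 120 + 1800 + 3600 + 1200 = 6720.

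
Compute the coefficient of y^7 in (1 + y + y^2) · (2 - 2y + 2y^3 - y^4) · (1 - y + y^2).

2

(1 + y + y^2) has coefficients 1,1,1 for degrees 0…2.
(2 - 2y + 2y^3 - y^4) has coefficients 2,-2,0,2,-1,0,0,0 for degrees 0…7.
Finally multiplying by (1 - y + y^2), the product of all factors after the first has coefficients 2,-4,4,0,-3,3,-1,0 for degrees 0…7.
[y^7] = 1·0 + 1·(-1) + 1·3 = 2.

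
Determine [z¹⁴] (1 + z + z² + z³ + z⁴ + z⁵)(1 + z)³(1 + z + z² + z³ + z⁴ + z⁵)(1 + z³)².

(1 + z + z² + z³ + z⁴ + z⁵) has coefficients 1,1,1,1,1,1 for degrees 0…5.
(1 + z)³ has coefficients 1,3,3,1,0,0,0,0,0,0,0,0,0,0,0 for degrees 0…14.
Multiplying by (1 + z + z² + z³ + z⁴ + z⁵) gives running coefficients 1,4,7,8,8,8,7,4,1,0,0,0,0,0,0 for degrees 0…14.
Finally multiplying by (1 + z³)², the product of all factors after the first has coefficients 1,4,7,10,16,22,24,24,24,22,16,10,7,4,1 for degrees 0…14.
[z¹⁴] = 1·1 + 1·4 + 1·7 + 1·10 + 1·16 + 1·22 = 60.

60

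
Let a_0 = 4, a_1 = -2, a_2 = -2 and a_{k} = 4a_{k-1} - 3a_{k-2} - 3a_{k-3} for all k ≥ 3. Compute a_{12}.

The ordinary generating function has denominator 1 - 4y + 3y^2 + 3y^3.
Iterating the recurrence: a_0,…,a_{12} = 4, -2, -2, -14, -44, -128, -338, -836, -1946, -4262, -8702, -16184, -25844.

-25844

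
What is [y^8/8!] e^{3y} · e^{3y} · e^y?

5764801

The EGF product rule gives c_8 = Σ_{k_1+k_2+k_3=8} C(8; k_1,k_2,k_3) · ∏ g_i(k_i), where e^{3y} gives (3)^k; e^{3y} gives (3)^k; e^y gives (1)^k.
g_1(k) for k = 0…8: 1, 3, 9, 27, 81, 243, 729, 2187, 6561.
g_2(k) for k = 0…8: 1, 3, 9, 27, 81, 243, 729, 2187, 6561.
g_3(k) for k = 0…8: 1, 1, 1, 1, 1, 1, 1, 1, 1.
First combine the last two factors: h(k) = Σ_j C(k,j)·g_2(j)·g_3(k−j) for k = 0…8: 1, 4, 16, 64, 256, 1024, 4096, 16384, 65536.
c_8 = Σ_k C(8,k)·g_1(k)·h(8−k) = 1·1·65536 + 8·3·16384 + 28·9·4096 + 56·27·1024 + 70·81·256 + 56·243·64 + 28·729·16 + 8·2187·4 + 1·6561·1 = 65536 + 393216 + 1032192 + 1548288 + 1451520 + 870912 + 326592 + 69984 + 6561 = 5764801.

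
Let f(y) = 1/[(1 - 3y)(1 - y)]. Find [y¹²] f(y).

797161

The denominator gives the recurrence a_n = 4a_(n−1) − 3a_(n−2) for n ≥ 2; the numerator fixes a_0 = 1, a_1 = 4.
Iterating: 1, 4, 13, 40, 121, 364, 1093, 3280, 9841, 29524, 88573, 265720, 797161, so a_12 = 797161.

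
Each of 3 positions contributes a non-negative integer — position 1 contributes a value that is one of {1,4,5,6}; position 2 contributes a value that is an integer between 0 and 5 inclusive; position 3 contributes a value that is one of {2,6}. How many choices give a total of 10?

5

The generating function for the choices is (x + x⁴ + x⁵ + x⁶)·(1 + x + x² + x³ + x⁴ + x⁵)·(x² + x⁶); the count is [x¹⁰].
(x + x⁴ + x⁵ + x⁶) has coefficients 0,1,0,0,1,1,1 for degrees 0…6.
(1 + x + x² + x³ + x⁴ + x⁵) has coefficients 1,1,1,1,1,1,0,0,0,0,0 for degrees 0…10.
Finally multiplying by (x² + x⁶), the product of all factors after the first has coefficients 0,0,1,1,1,1,2,2,1,1,1 for degrees 0…10.
[x¹⁰] = 1·1 + 1·2 + 1·1 + 1·1 = 5.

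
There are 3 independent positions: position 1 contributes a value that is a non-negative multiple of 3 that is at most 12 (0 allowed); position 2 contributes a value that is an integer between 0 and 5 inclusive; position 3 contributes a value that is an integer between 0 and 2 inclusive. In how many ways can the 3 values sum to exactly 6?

6

The generating function for the choices is (1 + z³ + z⁶ + z⁹ + z¹²)·(1 + z + z² + z³ + z⁴ + z⁵)·(1 + z + z²); the count is [z⁶].
(1 + z³ + z⁶ + z⁹ + z¹²) has coefficients 1,0,0,1,0,0,1 for degrees 0…6.
(1 + z + z² + z³ + z⁴ + z⁵) has coefficients 1,1,1,1,1,1,0 for degrees 0…6.
Finally multiplying by (1 + z + z²), the product of all factors after the first has coefficients 1,2,3,3,3,3,2 for degrees 0…6.
[z⁶] = 1·2 + 1·3 + 1·1 = 6.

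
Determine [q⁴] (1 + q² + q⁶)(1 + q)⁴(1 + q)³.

56

(1 + q² + q⁶) has coefficients 1,0,1,0,0 for degrees 0…4.
(1 + q)⁴ has coefficients 1,4,6,4,1 for degrees 0…4.
Finally multiplying by (1 + q)³, the product of all factors after the first has coefficients 1,7,21,35,35 for degrees 0…4.
[q⁴] = 1·35 + 1·21 = 56.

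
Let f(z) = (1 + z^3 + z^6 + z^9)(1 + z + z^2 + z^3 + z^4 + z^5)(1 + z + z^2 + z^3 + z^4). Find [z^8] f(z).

(1 + z^3 + z^6 + z^9) has coefficients 1,0,0,1,0,0,1,0,0 for degrees 0…8.
(1 + z + z^2 + z^3 + z^4 + z^5) has coefficients 1,1,1,1,1,1,0,0,0 for degrees 0…8.
Finally multiplying by (1 + z + z^2 + z^3 + z^4), the product of all factors after the first has coefficients 1,2,3,4,5,5,4,3,2 for degrees 0…8.
[z^8] = 1·2 + 1·5 + 1·3 = 10.

10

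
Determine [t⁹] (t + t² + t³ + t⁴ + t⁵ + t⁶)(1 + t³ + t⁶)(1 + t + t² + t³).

8

(t + t² + t³ + t⁴ + t⁵ + t⁶) has coefficients 0,1,1,1,1,1,1 for degrees 0…6.
(1 + t³ + t⁶) has coefficients 1,0,0,1,0,0,1,0,0,0 for degrees 0…9.
Finally multiplying by (1 + t + t² + t³), the product of all factors after the first has coefficients 1,1,1,2,1,1,2,1,1,1 for degrees 0…9.
[t⁹] = 1·1 + 1·1 + 1·2 + 1·1 + 1·1 + 1·2 = 8.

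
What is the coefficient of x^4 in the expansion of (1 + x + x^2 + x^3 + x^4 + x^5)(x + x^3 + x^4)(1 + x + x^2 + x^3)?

7

(1 + x + x^2 + x^3 + x^4 + x^5) has coefficients 1,1,1,1,1 for degrees 0…4.
(x + x^3 + x^4) has coefficients 0,1,0,1,1 for degrees 0…4.
Finally multiplying by (1 + x + x^2 + x^3), the product of all factors after the first has coefficients 0,1,1,2,3 for degrees 0…4.
[x^4] = 1·3 + 1·2 + 1·1 + 1·1 + 1·0 = 7.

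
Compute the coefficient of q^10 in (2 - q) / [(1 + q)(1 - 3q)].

Partial fractions give a closed form: a_n = (3/4)·(-1)^n + (5/4)·3^n.
At n = 10: a_10 = 73812.

73812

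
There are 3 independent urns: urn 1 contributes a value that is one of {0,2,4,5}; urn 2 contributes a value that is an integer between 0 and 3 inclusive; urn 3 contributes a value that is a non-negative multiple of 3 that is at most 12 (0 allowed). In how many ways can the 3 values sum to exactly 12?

The generating function for the choices is (1 + z^2 + z^4 + z^5)·(1 + z + z^2 + z^3)·(1 + z^3 + z^6 + z^9 + z^12); the count is [z^12].
(1 + z^2 + z^4 + z^5) has coefficients 1,0,1,0,1,1 for degrees 0…5.
(1 + z + z^2 + z^3) has coefficients 1,1,1,1,0,0,0,0,0,0,0,0,0 for degrees 0…12.
Finally multiplying by (1 + z^3 + z^6 + z^9 + z^12), the product of all factors after the first has coefficients 1,1,1,2,1,1,2,1,1,2,1,1,2 for degrees 0…12.
[z^12] = 1·2 + 1·1 + 1·1 + 1·1 = 5.

5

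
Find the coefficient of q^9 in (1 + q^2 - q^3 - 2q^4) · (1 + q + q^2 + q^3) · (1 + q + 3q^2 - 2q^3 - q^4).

(1 + q^2 - q^3 - 2q^4) has coefficients 1,0,1,-1,-2 for degrees 0…4.
(1 + q + q^2 + q^3) has coefficients 1,1,1,1,0,0,0,0,0,0 for degrees 0…9.
Finally multiplying by (1 + q + 3q^2 - 2q^3 - q^4), the product of all factors after the first has coefficients 1,2,5,3,1,0,-3,-1,0,0 for degrees 0…9.
[q^9] = 1·0 + 1·(-1) − 1·(-3) − 2·0 = 2.

2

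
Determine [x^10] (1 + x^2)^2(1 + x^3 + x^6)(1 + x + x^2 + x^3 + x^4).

5

(1 + x^2)^2 has coefficients 1,0,2,0,1 for degrees 0…4.
(1 + x^3 + x^6) has coefficients 1,0,0,1,0,0,1,0,0,0,0 for degrees 0…10.
Finally multiplying by (1 + x + x^2 + x^3 + x^4), the product of all factors after the first has coefficients 1,1,1,2,2,1,2,2,1,1,1 for degrees 0…10.
[x^10] = 1·1 + 2·1 + 1·2 = 5.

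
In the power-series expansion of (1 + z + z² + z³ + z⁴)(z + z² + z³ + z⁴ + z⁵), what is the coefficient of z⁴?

(1 + z + z² + z³ + z⁴) has coefficients 1,1,1,1,1 for degrees 0…4.
(z + z² + z³ + z⁴ + z⁵) has coefficients 0,1,1,1,1 for degrees 0…4.
[z⁴] = 1·1 + 1·1 + 1·1 + 1·1 + 1·0 = 4.

4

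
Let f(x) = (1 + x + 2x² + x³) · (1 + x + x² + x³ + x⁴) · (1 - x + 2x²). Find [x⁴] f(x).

(1 + x + 2x² + x³) has coefficients 1,1,2,1 for degrees 0…3.
(1 + x + x² + x³ + x⁴) has coefficients 1,1,1,1,1 for degrees 0…4.
Finally multiplying by (1 - x + 2x²), the product of all factors after the first has coefficients 1,0,2,2,2 for degrees 0…4.
[x⁴] = 1·2 + 1·2 + 2·2 + 1·0 = 8.

8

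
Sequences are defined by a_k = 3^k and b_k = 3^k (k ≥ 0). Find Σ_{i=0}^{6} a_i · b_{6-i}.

5103

Write out a_i and b_{6-i} for i = 0,…,6 and sum the products.
Σ = 1·729 + 3·243 + 9·81 + 27·27 + 81·9 + 243·3 + 729·1 = 5103.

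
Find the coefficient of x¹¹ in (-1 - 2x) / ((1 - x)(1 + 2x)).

Partial fractions give a closed form: a_n = (-1)·1^n.
At n = 11: a_11 = -1.

-1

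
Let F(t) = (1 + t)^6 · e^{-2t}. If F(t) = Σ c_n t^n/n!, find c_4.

-56

The EGF product rule gives c_4 = Σ_{k_1+k_2=4} C(4; k_1,k_2) · ∏ g_i(k_i), where (1+t)^6 gives the falling factorial (6)_k; e^{-2t} gives (-2)^k.
g_1(k) for k = 0…4: 1, 6, 30, 120, 360.
g_2(k) for k = 0…4: 1, -2, 4, -8, 16.
c_4 = Σ_k C(4,k)·g_1(k)·g_2(4−k) = 1·1·16 + 4·6·(-8) + 6·30·4 + 4·120·(-2) + 1·360·1 = 16 − 192 + 720 − 960 + 360 = -56.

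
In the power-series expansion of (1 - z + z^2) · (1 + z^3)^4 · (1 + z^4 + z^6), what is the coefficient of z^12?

13

(1 - z + z^2) has coefficients 1,-1,1 for degrees 0…2.
(1 + z^3)^4 has coefficients 1,0,0,4,0,0,6,0,0,4,0,0,1 for degrees 0…12.
Finally multiplying by (1 + z^4 + z^6), the product of all factors after the first has coefficients 1,0,0,4,1,0,7,4,0,8,6,0,7 for degrees 0…12.
[z^12] = 1·7 − 1·0 + 1·6 = 13.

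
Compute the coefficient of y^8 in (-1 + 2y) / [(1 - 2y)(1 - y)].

Partial fractions give a closed form: a_n = (-1)·1^n.
At n = 8: a_8 = -1.

-1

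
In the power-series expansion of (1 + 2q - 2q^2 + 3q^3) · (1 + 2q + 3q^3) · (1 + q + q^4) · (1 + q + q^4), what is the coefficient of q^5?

(1 + 2q - 2q^2 + 3q^3) has coefficients 1,2,-2,3 for degrees 0…3.
(1 + 2q + 3q^3) has coefficients 1,2,0,3,0,0 for degrees 0…5.
Multiplying by (1 + q + q^4) gives running coefficients 1,3,2,3,4,2 for degrees 0…5.
Finally multiplying by (1 + q + q^4), the product of all factors after the first has coefficients 1,4,5,5,8,9 for degrees 0…5.
[q^5] = 1·9 + 2·8 − 2·5 + 3·5 = 30.

30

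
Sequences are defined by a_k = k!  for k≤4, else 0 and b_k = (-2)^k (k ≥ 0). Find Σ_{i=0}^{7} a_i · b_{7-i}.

Write out a_i and b_{7-i} for i = 0,…,7 and sum the products.
Σ = 1·(-128) + 1·64 + 2·(-32) + 6·16 + 24·(-8) + 0·4 + 0·(-2) + 0·1 = -224.

-224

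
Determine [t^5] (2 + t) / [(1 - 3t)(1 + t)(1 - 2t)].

1169

Partial fractions give a closed form: a_n = (21/4)·3^n + (1/12)·(-1)^n + (-10/3)·2^n.
At n = 5: a_5 = 1169.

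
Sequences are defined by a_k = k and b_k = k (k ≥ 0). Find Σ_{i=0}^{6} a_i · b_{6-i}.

This is [x^6] in the product of the two ordinary generating functions.
Σ = 0·6 + 1·5 + 2·4 + 3·3 + 4·2 + 5·1 + 6·0 = 35.

35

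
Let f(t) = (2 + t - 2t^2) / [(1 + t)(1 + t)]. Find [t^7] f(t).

The denominator gives the recurrence a_n = −2a_(n−1) − a_(n−2) for n ≥ 3; the numerator fixes a_0 = 2, a_1 = -3, a_2 = 2.
Iterating: 2, -3, 2, -1, 0, 1, -2, 3, so a_7 = 3.

3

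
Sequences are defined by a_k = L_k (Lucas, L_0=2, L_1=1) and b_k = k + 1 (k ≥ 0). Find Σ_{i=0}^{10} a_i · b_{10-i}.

828

This is [x^10] in the product of the two ordinary generating functions.
Σ = 2·11 + 1·10 + 3·9 + 4·8 + 7·7 + 11·6 + 18·5 + 29·4 + 47·3 + 76·2 + 123·1 = 828.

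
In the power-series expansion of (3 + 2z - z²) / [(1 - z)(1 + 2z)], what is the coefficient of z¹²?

4780

The denominator gives the recurrence a_n = −a_(n−1) + 2a_(n−2) for n ≥ 3; the numerator fixes a_0 = 3, a_1 = -1, a_2 = 6.
Iterating: 3, -1, 6, -8, 20, -36, 76, -148, 300, -596, 1196, -2388, 4780, so a_12 = 4780.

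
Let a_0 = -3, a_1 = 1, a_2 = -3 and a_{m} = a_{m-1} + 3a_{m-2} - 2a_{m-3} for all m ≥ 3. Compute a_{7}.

The ordinary generating function has denominator 1 - x - 3x^2 + 2x^3.
Iterating the recurrence: a_0,…,a_{7} = -3, 1, -3, 6, -5, 19, -8, 59.

59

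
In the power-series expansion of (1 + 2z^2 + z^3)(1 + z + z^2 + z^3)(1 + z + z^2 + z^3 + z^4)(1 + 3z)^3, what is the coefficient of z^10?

(1 + 2z^2 + z^3) has coefficients 1,0,2,1 for degrees 0…3.
(1 + z + z^2 + z^3) has coefficients 1,1,1,1,0,0,0,0,0,0,0 for degrees 0…10.
Multiplying by (1 + z + z^2 + z^3 + z^4) gives running coefficients 1,2,3,4,4,3,2,1,0,0,0 for degrees 0…10.
Finally multiplying by (1 + 3z)^3, the product of all factors after the first has coefficients 1,11,48,112,175,228,245,208,144,81,27 for degrees 0…10.
[z^10] = 1·27 + 2·144 + 1·208 = 523.

523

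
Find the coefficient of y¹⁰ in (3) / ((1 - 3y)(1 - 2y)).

525297

The denominator gives the recurrence a_n = 5a_(n−1) − 6a_(n−2) for n ≥ 3; the numerator fixes a_0 = 3, a_1 = 15, a_2 = 57.
Iterating: 3, 15, 57, 195, 633, 1995, 6177, 18915, 57513, 174075, 525297, so a_10 = 525297.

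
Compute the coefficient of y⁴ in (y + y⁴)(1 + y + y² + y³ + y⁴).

(y + y⁴) has coefficients 0,1,0,0,1 for degrees 0…4.
(1 + y + y² + y³ + y⁴) has coefficients 1,1,1,1,1 for degrees 0…4.
[y⁴] = 1·1 + 1·1 = 2.

2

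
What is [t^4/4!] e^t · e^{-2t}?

1

The EGF product rule gives c_4 = Σ_{k_1+k_2=4} C(4; k_1,k_2) · ∏ g_i(k_i), where e^t gives (1)^k; e^{-2t} gives (-2)^k.
g_1(k) for k = 0…4: 1, 1, 1, 1, 1.
g_2(k) for k = 0…4: 1, -2, 4, -8, 16.
c_4 = Σ_k C(4,k)·g_1(k)·g_2(4−k) = 1·1·16 + 4·1·(-8) + 6·1·4 + 4·1·(-2) + 1·1·1 = 16 − 32 + 24 − 8 + 1 = 1.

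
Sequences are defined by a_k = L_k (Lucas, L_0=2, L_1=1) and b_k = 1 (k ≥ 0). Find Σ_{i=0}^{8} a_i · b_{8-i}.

This is [x^8] in the product of the two ordinary generating functions.
Σ = 2·1 + 1·1 + 3·1 + 4·1 + 7·1 + 11·1 + 18·1 + 29·1 + 47·1 = 122.

122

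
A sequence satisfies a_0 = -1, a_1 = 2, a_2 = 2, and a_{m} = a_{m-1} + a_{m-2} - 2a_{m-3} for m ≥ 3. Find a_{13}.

The ordinary generating function has denominator 1 - z - z^2 + 2z^3.
Iterating the recurrence: a_0,…,a_{13} = -1, 2, 2, 6, 4, 6, -2, -4, -18, -18, -28, -10, -2, 44.

44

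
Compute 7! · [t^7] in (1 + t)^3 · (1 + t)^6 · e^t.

The EGF product rule gives c_7 = Σ_{k_1+k_2+k_3=7} C(7; k_1,k_2,k_3) · ∏ g_i(k_i), where (1+t)^3 gives the falling factorial (3)_k; (1+t)^6 gives the falling factorial (6)_k; e^t gives (1)^k.
g_1(k) for k = 0…7: 1, 3, 6, 6, 0, 0, 0, 0.
g_2(k) for k = 0…7: 1, 6, 30, 120, 360, 720, 720, 0.
g_3(k) for k = 0…7: 1, 1, 1, 1, 1, 1, 1, 1.
First combine the last two factors: h(k) = Σ_j C(k,j)·g_2(j)·g_3(k−j) for k = 0…7: 1, 7, 43, 229, 1045, 4051, 13327, 37633.
c_7 = Σ_k C(7,k)·g_1(k)·h(7−k) = 1·1·37633 + 7·3·13327 + 21·6·4051 + 35·6·1045 = 37633 + 279867 + 510426 + 219450 = 1047376.

1047376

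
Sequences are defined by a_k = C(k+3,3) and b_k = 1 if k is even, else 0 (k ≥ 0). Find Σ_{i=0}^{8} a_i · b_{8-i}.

295

The convolution is the x^8 coefficient of A(x)B(x).
Σ = 1·1 + 4·0 + 10·1 + 20·0 + 35·1 + 56·0 + 84·1 + 120·0 + 165·1 = 295.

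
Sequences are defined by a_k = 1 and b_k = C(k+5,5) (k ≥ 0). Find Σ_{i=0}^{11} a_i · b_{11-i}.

The convolution is the x^11 coefficient of A(x)B(x).
Σ = 1·4368 + 1·3003 + 1·2002 + 1·1287 + 1·792 + 1·462 + 1·252 + 1·126 + 1·56 + 1·21 + 1·6 + 1·1 = 12376.

12376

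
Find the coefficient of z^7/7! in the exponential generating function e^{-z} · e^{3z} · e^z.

The EGF product rule gives c_7 = Σ_{k_1+k_2+k_3=7} C(7; k_1,k_2,k_3) · ∏ g_i(k_i), where e^{-z} gives (-1)^k; e^{3z} gives (3)^k; e^z gives (1)^k.
g_1(k) for k = 0…7: 1, -1, 1, -1, 1, -1, 1, -1.
g_2(k) for k = 0…7: 1, 3, 9, 27, 81, 243, 729, 2187.
g_3(k) for k = 0…7: 1, 1, 1, 1, 1, 1, 1, 1.
First combine the last two factors: h(k) = Σ_j C(k,j)·g_2(j)·g_3(k−j) for k = 0…7: 1, 4, 16, 64, 256, 1024, 4096, 16384.
c_7 = Σ_k C(7,k)·g_1(k)·h(7−k) = 1·1·16384 + 7·(-1)·4096 + 21·1·1024 + 35·(-1)·256 + 35·1·64 + 21·(-1)·16 + 7·1·4 + 1·(-1)·1 = 16384 − 28672 + 21504 − 8960 + 2240 − 336 + 28 − 1 = 2187.

2187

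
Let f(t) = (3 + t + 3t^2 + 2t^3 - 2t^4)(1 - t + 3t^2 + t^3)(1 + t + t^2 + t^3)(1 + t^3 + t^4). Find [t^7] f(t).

(3 + t + 3t^2 + 2t^3 - 2t^4) has coefficients 3,1,3,2,-2 for degrees 0…4.
(1 - t + 3t^2 + t^3) has coefficients 1,-1,3,1,0,0,0,0 for degrees 0…7.
Multiplying by (1 + t + t^2 + t^3) gives running coefficients 1,0,3,4,3,4,1,0 for degrees 0…7.
Finally multiplying by (1 + t^3 + t^4), the product of all factors after the first has coefficients 1,0,3,5,4,7,8,7 for degrees 0…7.
[t^7] = 3·7 + 1·8 + 3·7 + 2·4 − 2·5 = 48.

48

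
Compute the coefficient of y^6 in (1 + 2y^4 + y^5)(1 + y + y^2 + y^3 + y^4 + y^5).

(1 + 2y^4 + y^5) has coefficients 1,0,0,0,2,1 for degrees 0…5.
(1 + y + y^2 + y^3 + y^4 + y^5) has coefficients 1,1,1,1,1,1,0 for degrees 0…6.
[y^6] = 1·0 + 2·1 + 1·1 = 3.

3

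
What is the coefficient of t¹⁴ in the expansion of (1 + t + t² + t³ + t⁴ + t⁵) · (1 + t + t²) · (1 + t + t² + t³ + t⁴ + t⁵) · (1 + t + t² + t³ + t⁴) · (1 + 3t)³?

2233

(1 + t + t² + t³ + t⁴ + t⁵) has coefficients 1,1,1,1,1,1 for degrees 0…5.
(1 + t + t²) has coefficients 1,1,1,0,0,0,0,0,0,0,0,0,0,0,0 for degrees 0…14.
Multiplying by (1 + t + t² + t³ + t⁴ + t⁵) gives running coefficients 1,2,3,3,3,3,2,1,0,0,0,0,0,0,0 for degrees 0…14.
Multiplying by (1 + t + t² + t³ + t⁴) gives running coefficients 1,3,6,9,12,14,14,12,9,6,3,1,0,0,0 for degrees 0…14.
Finally multiplying by (1 + 3t)³, the product of all factors after the first has coefficients 1,12,60,171,336,527,707,840,873,789,624,433,252,108,27 for degrees 0…14.
[t¹⁴] = 1·27 + 1·108 + 1·252 + 1·433 + 1·624 + 1·789 = 2233.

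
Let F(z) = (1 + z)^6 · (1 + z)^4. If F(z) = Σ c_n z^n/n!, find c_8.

1814400

The EGF product rule gives c_8 = Σ_{k_1+k_2=8} C(8; k_1,k_2) · ∏ g_i(k_i), where (1+z)^6 gives the falling factorial (6)_k; (1+z)^4 gives the falling factorial (4)_k.
g_1(k) for k = 0…8: 1, 6, 30, 120, 360, 720, 720, 0, 0.
g_2(k) for k = 0…8: 1, 4, 12, 24, 24, 0, 0, 0, 0.
c_8 = Σ_k C(8,k)·g_1(k)·g_2(8−k) = 70·360·24 + 56·720·24 + 28·720·12 = 604800 + 967680 + 241920 = 1814400.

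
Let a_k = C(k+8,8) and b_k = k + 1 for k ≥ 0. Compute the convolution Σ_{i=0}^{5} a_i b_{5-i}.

3003

The convolution is the x^5 coefficient of A(x)B(x).
Σ = 1·6 + 9·5 + 45·4 + 165·3 + 495·2 + 1287·1 = 3003.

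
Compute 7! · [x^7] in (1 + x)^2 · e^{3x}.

The EGF product rule gives c_7 = Σ_{k_1+k_2=7} C(7; k_1,k_2) · ∏ g_i(k_i), where (1+x)^2 gives the falling factorial (2)_k; e^{3x} gives (3)^k.
g_1(k) for k = 0…7: 1, 2, 2, 0, 0, 0, 0, 0.
g_2(k) for k = 0…7: 1, 3, 9, 27, 81, 243, 729, 2187.
c_7 = Σ_k C(7,k)·g_1(k)·g_2(7−k) = 1·1·2187 + 7·2·729 + 21·2·243 = 2187 + 10206 + 10206 = 22599.

22599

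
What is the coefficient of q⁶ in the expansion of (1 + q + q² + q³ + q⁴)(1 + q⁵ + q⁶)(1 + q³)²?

(1 + q + q² + q³ + q⁴) has coefficients 1,1,1,1,1 for degrees 0…4.
(1 + q⁵ + q⁶) has coefficients 1,0,0,0,0,1,1 for degrees 0…6.
Finally multiplying by (1 + q³)², the product of all factors after the first has coefficients 1,0,0,2,0,1,2 for degrees 0…6.
[q⁶] = 1·2 + 1·1 + 1·0 + 1·2 + 1·0 = 5.

5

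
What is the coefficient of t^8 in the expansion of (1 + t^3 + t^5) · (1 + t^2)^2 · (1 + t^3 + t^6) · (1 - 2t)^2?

-3

(1 + t^3 + t^5) has coefficients 1,0,0,1,0,1 for degrees 0…5.
(1 + t^2)^2 has coefficients 1,0,2,0,1,0,0,0,0 for degrees 0…8.
Multiplying by (1 + t^3 + t^6) gives running coefficients 1,0,2,1,1,2,1,1,2 for degrees 0…8.
Finally multiplying by (1 - 2t)^2, the product of all factors after the first has coefficients 1,-4,6,-7,5,2,-3,5,2 for degrees 0…8.
[t^8] = 1·2 + 1·2 + 1·(-7) = -3.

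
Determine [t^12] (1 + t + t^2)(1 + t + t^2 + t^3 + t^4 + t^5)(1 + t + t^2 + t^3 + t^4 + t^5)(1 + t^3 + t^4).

(1 + t + t^2) has coefficients 1,1,1 for degrees 0…2.
(1 + t + t^2 + t^3 + t^4 + t^5) has coefficients 1,1,1,1,1,1,0,0,0,0,0,0,0 for degrees 0…12.
Multiplying by (1 + t + t^2 + t^3 + t^4 + t^5) gives running coefficients 1,2,3,4,5,6,5,4,3,2,1,0,0 for degrees 0…12.
Finally multiplying by (1 + t^3 + t^4), the product of all factors after the first has coefficients 1,2,3,5,8,11,12,13,14,13,10,7,5 for degrees 0…12.
[t^12] = 1·5 + 1·7 + 1·10 = 22.

22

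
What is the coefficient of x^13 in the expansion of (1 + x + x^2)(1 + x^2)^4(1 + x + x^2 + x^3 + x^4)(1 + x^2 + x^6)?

(1 + x + x^2) has coefficients 1,1,1 for degrees 0…2.
(1 + x^2)^4 has coefficients 1,0,4,0,6,0,4,0,1,0,0,0,0,0 for degrees 0…13.
Multiplying by (1 + x + x^2 + x^3 + x^4) gives running coefficients 1,1,5,5,11,10,14,10,11,5,5,1,1,0 for degrees 0…13.
Finally multiplying by (1 + x^2 + x^6), the product of all factors after the first has coefficients 1,1,6,6,16,15,26,21,30,20,27,16,20,11 for degrees 0…13.
[x^13] = 1·11 + 1·20 + 1·16 = 47.

47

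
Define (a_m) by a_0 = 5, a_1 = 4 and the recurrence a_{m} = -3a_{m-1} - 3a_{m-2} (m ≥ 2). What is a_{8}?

729

The ordinary generating function has denominator 1 + 3y + 3y^2.
Iterating the recurrence: a_0,…,a_{8} = 5, 4, -27, 69, -126, 171, -135, -108, 729.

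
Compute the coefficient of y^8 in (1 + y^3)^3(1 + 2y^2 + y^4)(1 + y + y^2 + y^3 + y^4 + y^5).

(1 + y^3)^3 has coefficients 1,0,0,3,0,0,3,0,0 for degrees 0…8.
(1 + 2y^2 + y^4) has coefficients 1,0,2,0,1,0,0,0,0 for degrees 0…8.
Finally multiplying by (1 + y + y^2 + y^3 + y^4 + y^5), the product of all factors after the first has coefficients 1,1,3,3,4,4,3,3,1 for degrees 0…8.
[y^8] = 1·1 + 3·4 + 3·3 = 22.

22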